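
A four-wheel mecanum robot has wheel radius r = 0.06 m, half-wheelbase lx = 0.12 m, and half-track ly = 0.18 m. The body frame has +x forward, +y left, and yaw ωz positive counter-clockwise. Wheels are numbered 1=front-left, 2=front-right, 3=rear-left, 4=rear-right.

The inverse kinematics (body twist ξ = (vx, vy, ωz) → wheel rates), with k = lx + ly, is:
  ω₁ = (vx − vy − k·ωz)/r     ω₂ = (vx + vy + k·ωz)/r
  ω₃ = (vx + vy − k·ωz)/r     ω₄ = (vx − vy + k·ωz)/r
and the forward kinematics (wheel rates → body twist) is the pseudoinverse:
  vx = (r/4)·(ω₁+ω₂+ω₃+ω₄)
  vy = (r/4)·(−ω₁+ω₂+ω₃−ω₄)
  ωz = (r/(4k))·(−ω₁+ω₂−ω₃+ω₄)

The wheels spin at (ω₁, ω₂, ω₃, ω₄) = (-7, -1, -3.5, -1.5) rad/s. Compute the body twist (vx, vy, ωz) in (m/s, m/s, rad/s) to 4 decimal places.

(-0.1950, 0.0600, 0.4000)

k = lx + ly = 0.12 + 0.18 = 0.3000
ω₁+ω₂+ω₃+ω₄ = -13.0000  →  vx = (0.06/4)·-13.0000 = -0.1950
−ω₁+ω₂+ω₃−ω₄ = 4.0000  →  vy = (0.06/4)·4.0000 = 0.0600
−ω₁+ω₂−ω₃+ω₄ = 8.0000  →  ωz = (0.06/1.2000)·8.0000 = 0.4000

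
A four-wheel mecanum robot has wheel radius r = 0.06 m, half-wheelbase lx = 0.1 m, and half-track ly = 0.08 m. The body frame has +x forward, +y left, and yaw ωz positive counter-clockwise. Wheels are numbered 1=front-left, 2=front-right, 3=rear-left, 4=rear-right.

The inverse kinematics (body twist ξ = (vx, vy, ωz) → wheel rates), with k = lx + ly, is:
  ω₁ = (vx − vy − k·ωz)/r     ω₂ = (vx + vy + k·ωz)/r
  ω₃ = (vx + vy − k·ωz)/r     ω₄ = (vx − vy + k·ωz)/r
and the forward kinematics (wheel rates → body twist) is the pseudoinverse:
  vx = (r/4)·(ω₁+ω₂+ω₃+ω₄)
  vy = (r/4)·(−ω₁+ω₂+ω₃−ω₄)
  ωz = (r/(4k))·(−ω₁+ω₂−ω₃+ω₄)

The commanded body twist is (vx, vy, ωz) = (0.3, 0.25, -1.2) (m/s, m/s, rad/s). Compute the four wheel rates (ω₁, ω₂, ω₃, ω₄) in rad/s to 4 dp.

k = lx + ly = 0.1 + 0.08 = 0.1800;  k·ωz = 0.1800·-1.2 = -0.2160
ω₁ (FL) = (vx − vy − k·ωz)/r = 0.2660/0.06 = 4.4333
ω₂ (FR) = (vx + vy + k·ωz)/r = 0.3340/0.06 = 5.5667
ω₃ (RL) = (vx + vy − k·ωz)/r = 0.7660/0.06 = 12.7667
ω₄ (RR) = (vx − vy + k·ωz)/r = -0.1660/0.06 = -2.7667

(4.4333, 5.5667, 12.7667, -2.7667)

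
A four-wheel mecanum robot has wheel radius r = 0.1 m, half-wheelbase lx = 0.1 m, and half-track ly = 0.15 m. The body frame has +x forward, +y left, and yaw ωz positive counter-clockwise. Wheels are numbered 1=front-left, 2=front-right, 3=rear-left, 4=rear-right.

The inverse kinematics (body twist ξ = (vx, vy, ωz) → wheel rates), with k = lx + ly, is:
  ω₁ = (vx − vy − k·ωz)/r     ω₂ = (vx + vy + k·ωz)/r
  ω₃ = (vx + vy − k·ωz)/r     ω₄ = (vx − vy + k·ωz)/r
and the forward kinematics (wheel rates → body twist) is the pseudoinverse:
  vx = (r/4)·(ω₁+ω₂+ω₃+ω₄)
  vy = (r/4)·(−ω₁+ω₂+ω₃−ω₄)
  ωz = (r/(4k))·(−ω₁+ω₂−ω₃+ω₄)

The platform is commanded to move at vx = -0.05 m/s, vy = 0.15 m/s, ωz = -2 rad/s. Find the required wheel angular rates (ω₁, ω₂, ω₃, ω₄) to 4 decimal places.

(3.0000, -4.0000, 6.0000, -7.0000)

k = lx + ly = 0.1 + 0.15 = 0.2500;  k·ωz = 0.2500·-2 = -0.5000
ω₁ (FL) = (vx − vy − k·ωz)/r = 0.3000/0.1 = 3.0000
ω₂ (FR) = (vx + vy + k·ωz)/r = -0.4000/0.1 = -4.0000
ω₃ (RL) = (vx + vy − k·ωz)/r = 0.6000/0.1 = 6.0000
ω₄ (RR) = (vx − vy + k·ωz)/r = -0.7000/0.1 = -7.0000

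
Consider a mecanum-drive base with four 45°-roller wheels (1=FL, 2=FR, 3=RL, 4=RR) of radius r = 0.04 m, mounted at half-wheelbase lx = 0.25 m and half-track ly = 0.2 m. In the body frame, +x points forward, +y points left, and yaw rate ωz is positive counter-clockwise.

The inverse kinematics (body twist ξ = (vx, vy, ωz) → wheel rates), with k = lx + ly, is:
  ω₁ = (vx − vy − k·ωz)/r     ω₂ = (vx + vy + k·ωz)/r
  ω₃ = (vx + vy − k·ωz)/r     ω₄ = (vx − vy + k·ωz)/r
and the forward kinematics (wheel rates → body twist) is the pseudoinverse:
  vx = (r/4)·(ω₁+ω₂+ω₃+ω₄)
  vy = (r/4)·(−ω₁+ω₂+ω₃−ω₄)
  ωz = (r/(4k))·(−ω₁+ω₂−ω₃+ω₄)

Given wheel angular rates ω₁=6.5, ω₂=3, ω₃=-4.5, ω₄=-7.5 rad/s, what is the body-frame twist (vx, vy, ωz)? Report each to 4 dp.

(-0.0250, -0.0050, -0.1444)

k = lx + ly = 0.25 + 0.2 = 0.4500
ω₁+ω₂+ω₃+ω₄ = -2.5000  →  vx = (0.04/4)·-2.5000 = -0.0250
−ω₁+ω₂+ω₃−ω₄ = -0.5000  →  vy = (0.04/4)·-0.5000 = -0.0050
−ω₁+ω₂−ω₃+ω₄ = -6.5000  →  ωz = (0.04/1.8000)·-6.5000 = -0.1444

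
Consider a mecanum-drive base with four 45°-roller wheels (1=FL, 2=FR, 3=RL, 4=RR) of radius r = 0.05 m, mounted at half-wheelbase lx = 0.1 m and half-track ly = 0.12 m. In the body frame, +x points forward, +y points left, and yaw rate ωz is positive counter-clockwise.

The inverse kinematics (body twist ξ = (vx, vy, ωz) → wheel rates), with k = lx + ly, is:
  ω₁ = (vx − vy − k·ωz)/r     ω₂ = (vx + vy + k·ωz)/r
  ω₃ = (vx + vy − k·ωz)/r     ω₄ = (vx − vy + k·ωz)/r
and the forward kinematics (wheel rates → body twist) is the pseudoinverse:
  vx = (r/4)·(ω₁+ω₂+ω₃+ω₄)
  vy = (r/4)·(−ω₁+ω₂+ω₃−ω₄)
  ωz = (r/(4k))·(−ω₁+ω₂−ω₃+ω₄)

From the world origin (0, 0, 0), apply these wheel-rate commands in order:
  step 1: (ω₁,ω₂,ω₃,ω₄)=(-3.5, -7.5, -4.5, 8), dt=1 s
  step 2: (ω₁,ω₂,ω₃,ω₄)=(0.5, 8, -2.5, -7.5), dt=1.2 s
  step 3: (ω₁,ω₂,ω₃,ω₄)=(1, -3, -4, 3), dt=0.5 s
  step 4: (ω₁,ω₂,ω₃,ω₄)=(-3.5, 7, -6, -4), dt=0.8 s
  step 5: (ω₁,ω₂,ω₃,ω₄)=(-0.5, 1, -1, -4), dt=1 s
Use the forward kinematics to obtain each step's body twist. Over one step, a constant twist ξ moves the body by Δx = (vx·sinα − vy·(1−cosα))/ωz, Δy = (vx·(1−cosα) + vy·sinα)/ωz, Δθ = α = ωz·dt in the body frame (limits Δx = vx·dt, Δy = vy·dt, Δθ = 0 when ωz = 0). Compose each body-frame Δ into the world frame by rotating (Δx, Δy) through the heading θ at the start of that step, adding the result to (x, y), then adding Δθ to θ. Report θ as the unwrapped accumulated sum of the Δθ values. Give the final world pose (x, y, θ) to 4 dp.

step 1: ξ=(vx,vy,ωz)=(-0.0938, -0.2062, 0.4830), dt=1.0 → body Δ=(-0.0413, -0.2205, 0.4830) → world pose (-0.0413, -0.2205, 0.4830)
step 2: ξ=(vx,vy,ωz)=(-0.0187, 0.1562, 0.1420), dt=1.2 → body Δ=(-0.0383, 0.1847, 0.1705) → world pose (-0.1610, -0.0748, 0.6534)
step 3: ξ=(vx,vy,ωz)=(-0.0375, -0.1375, 0.1705), dt=0.5 → body Δ=(-0.0158, -0.0695, 0.0852) → world pose (-0.1313, -0.1395, 0.7386)
step 4: ξ=(vx,vy,ωz)=(-0.0813, 0.1063, 0.7102), dt=0.8 → body Δ=(-0.0851, 0.0625, 0.5682) → world pose (-0.2363, -0.1506, 1.3068)
step 5: ξ=(vx,vy,ωz)=(-0.0563, 0.0563, -0.0852), dt=1.0 → body Δ=(-0.0538, 0.0586, -0.0852) → world pose (-0.3069, -0.1872, 1.2216)

(-0.3069, -0.1872, 1.2216)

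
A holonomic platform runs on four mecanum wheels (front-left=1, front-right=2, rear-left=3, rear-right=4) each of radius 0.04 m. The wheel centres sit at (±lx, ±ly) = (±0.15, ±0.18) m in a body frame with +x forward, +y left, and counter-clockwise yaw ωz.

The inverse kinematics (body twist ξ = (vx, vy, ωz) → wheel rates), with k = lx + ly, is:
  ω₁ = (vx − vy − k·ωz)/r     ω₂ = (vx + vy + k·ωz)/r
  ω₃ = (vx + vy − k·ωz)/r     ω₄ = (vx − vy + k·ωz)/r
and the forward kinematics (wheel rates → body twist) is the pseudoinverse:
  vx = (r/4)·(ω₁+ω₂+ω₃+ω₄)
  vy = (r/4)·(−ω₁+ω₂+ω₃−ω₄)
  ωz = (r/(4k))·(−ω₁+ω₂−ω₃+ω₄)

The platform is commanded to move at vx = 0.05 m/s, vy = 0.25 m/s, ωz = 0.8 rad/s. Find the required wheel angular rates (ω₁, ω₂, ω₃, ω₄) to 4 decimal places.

(-11.6000, 14.1000, 0.9000, 1.6000)

k = lx + ly = 0.15 + 0.18 = 0.3300;  k·ωz = 0.3300·0.8 = 0.2640
ω₁ (FL) = (vx − vy − k·ωz)/r = -0.4640/0.04 = -11.6000
ω₂ (FR) = (vx + vy + k·ωz)/r = 0.5640/0.04 = 14.1000
ω₃ (RL) = (vx + vy − k·ωz)/r = 0.0360/0.04 = 0.9000
ω₄ (RR) = (vx − vy + k·ωz)/r = 0.0640/0.04 = 1.6000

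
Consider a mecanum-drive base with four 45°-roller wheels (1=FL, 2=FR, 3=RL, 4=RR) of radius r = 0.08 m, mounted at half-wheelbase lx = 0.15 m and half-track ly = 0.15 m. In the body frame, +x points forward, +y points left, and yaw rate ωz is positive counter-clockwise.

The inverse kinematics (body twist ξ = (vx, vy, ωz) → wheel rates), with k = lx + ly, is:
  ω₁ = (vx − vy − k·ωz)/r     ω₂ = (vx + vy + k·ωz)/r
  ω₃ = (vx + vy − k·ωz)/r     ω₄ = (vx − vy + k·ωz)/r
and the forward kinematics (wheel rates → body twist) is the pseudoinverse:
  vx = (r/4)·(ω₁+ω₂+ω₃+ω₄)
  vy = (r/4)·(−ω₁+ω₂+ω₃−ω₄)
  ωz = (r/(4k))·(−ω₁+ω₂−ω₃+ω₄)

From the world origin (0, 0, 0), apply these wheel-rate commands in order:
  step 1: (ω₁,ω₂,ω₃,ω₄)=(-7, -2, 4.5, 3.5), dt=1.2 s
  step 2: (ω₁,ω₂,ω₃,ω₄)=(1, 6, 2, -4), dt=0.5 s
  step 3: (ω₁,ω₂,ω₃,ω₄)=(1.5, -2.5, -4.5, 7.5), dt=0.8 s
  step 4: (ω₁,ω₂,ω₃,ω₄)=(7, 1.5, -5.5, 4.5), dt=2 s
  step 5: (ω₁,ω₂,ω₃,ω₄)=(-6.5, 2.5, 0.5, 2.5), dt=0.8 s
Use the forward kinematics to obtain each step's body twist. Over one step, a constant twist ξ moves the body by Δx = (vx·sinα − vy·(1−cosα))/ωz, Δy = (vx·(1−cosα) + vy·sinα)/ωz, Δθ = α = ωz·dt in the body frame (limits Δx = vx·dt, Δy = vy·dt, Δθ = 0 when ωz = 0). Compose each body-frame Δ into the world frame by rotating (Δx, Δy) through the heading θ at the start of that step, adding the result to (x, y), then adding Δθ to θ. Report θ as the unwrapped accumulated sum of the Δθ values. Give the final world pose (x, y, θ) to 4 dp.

step 1: ξ=(vx,vy,ωz)=(-0.0200, 0.1200, 0.2667), dt=1.2 → body Δ=(-0.0464, 0.1377, 0.3200) → world pose (-0.0464, 0.1377, 0.3200)
step 2: ξ=(vx,vy,ωz)=(0.1000, 0.2200, -0.0667), dt=0.5 → body Δ=(0.0518, 0.1091, -0.0333) → world pose (-0.0316, 0.2577, 0.2867)
step 3: ξ=(vx,vy,ωz)=(0.0400, -0.3200, 0.5333), dt=0.8 → body Δ=(0.0848, -0.2416, 0.4267) → world pose (0.1181, 0.0499, 0.7133)
step 4: ξ=(vx,vy,ωz)=(0.1500, -0.3100, 0.3000), dt=2.0 → body Δ=(0.4628, -0.4961, 0.6000) → world pose (0.7927, -0.0224, 1.3133)
step 5: ξ=(vx,vy,ωz)=(-0.0200, 0.1400, 0.7333), dt=0.8 → body Δ=(-0.0470, 0.1011, 0.5867) → world pose (0.6829, -0.0421, 1.9000)

(0.6829, -0.0421, 1.9000)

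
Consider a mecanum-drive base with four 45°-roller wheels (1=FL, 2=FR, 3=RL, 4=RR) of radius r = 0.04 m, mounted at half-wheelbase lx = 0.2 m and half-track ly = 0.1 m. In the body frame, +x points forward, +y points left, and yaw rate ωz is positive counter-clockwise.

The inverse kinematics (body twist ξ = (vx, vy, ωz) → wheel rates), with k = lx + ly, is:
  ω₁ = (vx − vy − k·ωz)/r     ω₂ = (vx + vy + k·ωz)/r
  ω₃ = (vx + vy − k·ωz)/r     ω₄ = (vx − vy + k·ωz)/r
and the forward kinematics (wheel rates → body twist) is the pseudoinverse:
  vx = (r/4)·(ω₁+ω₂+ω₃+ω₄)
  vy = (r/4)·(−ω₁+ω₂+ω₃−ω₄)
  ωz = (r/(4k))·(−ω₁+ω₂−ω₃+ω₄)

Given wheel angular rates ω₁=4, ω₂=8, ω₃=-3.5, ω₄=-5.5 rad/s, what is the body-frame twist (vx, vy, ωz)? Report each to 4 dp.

(0.0300, 0.0600, 0.0667)

k = lx + ly = 0.2 + 0.1 = 0.3000
ω₁+ω₂+ω₃+ω₄ = 3.0000  →  vx = (0.04/4)·3.0000 = 0.0300
−ω₁+ω₂+ω₃−ω₄ = 6.0000  →  vy = (0.04/4)·6.0000 = 0.0600
−ω₁+ω₂−ω₃+ω₄ = 2.0000  →  ωz = (0.04/1.2000)·2.0000 = 0.0667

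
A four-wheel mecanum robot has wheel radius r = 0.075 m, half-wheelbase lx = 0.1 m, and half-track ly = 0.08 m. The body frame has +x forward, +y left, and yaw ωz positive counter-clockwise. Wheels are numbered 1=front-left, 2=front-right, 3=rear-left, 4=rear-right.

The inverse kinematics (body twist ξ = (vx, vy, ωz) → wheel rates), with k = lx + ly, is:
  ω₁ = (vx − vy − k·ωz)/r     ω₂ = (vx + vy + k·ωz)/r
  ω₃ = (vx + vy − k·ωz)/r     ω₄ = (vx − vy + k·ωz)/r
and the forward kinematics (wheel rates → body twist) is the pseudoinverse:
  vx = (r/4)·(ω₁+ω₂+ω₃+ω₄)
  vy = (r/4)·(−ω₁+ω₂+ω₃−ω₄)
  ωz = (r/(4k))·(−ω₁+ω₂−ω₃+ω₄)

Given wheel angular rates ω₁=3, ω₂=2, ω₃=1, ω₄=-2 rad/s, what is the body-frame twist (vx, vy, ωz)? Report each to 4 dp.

k = lx + ly = 0.1 + 0.08 = 0.1800
ω₁+ω₂+ω₃+ω₄ = 4.0000  →  vx = (0.075/4)·4.0000 = 0.0750
−ω₁+ω₂+ω₃−ω₄ = 2.0000  →  vy = (0.075/4)·2.0000 = 0.0375
−ω₁+ω₂−ω₃+ω₄ = -4.0000  →  ωz = (0.075/0.7200)·-4.0000 = -0.4167

(0.0750, 0.0375, -0.4167)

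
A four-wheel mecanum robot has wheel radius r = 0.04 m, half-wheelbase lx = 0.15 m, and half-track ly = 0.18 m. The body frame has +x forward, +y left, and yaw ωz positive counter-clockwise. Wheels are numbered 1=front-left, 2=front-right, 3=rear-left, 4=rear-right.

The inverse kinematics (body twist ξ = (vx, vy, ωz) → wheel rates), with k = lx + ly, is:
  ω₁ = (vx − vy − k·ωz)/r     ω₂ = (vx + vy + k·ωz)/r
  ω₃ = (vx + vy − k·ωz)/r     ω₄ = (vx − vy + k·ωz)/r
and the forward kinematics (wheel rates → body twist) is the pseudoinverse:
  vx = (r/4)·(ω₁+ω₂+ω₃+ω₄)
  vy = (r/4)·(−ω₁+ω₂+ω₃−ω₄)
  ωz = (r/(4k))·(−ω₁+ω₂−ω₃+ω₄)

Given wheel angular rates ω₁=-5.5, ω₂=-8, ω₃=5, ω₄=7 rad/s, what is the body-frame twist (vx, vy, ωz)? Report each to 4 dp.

k = lx + ly = 0.15 + 0.18 = 0.3300
ω₁+ω₂+ω₃+ω₄ = -1.5000  →  vx = (0.04/4)·-1.5000 = -0.0150
−ω₁+ω₂+ω₃−ω₄ = -4.5000  →  vy = (0.04/4)·-4.5000 = -0.0450
−ω₁+ω₂−ω₃+ω₄ = -0.5000  →  ωz = (0.04/1.3200)·-0.5000 = -0.0152

(-0.0150, -0.0450, -0.0152)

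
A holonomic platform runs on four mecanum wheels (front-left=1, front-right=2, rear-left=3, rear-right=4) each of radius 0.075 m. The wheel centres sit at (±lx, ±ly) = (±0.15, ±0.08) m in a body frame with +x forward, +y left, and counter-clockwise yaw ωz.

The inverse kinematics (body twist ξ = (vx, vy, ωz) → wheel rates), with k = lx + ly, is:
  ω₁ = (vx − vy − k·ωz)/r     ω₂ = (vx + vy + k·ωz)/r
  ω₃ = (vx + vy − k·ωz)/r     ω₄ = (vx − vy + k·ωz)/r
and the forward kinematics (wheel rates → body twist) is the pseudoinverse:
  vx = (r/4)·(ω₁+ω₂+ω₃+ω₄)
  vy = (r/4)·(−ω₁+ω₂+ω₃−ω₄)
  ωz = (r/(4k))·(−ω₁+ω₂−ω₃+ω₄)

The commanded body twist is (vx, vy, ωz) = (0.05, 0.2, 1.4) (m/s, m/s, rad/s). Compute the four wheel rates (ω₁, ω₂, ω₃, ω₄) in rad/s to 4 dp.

k = lx + ly = 0.15 + 0.08 = 0.2300;  k·ωz = 0.2300·1.4 = 0.3220
ω₁ (FL) = (vx − vy − k·ωz)/r = -0.4720/0.075 = -6.2933
ω₂ (FR) = (vx + vy + k·ωz)/r = 0.5720/0.075 = 7.6267
ω₃ (RL) = (vx + vy − k·ωz)/r = -0.0720/0.075 = -0.9600
ω₄ (RR) = (vx − vy + k·ωz)/r = 0.1720/0.075 = 2.2933

(-6.2933, 7.6267, -0.9600, 2.2933)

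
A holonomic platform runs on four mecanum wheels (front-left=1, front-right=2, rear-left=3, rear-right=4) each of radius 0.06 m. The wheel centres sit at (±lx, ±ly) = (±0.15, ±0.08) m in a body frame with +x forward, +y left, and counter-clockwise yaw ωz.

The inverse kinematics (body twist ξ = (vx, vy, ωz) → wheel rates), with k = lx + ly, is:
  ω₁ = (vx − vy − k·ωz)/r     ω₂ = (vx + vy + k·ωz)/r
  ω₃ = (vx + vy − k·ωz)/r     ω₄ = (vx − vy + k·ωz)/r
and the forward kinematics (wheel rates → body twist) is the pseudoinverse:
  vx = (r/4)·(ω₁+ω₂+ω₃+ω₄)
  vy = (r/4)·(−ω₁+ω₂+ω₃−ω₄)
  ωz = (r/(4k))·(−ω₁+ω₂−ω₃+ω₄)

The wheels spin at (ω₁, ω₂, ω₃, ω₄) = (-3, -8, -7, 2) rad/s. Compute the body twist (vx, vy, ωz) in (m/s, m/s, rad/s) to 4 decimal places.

(-0.2400, -0.2100, 0.2609)

k = lx + ly = 0.15 + 0.08 = 0.2300
ω₁+ω₂+ω₃+ω₄ = -16.0000  →  vx = (0.06/4)·-16.0000 = -0.2400
−ω₁+ω₂+ω₃−ω₄ = -14.0000  →  vy = (0.06/4)·-14.0000 = -0.2100
−ω₁+ω₂−ω₃+ω₄ = 4.0000  →  ωz = (0.06/0.9200)·4.0000 = 0.2609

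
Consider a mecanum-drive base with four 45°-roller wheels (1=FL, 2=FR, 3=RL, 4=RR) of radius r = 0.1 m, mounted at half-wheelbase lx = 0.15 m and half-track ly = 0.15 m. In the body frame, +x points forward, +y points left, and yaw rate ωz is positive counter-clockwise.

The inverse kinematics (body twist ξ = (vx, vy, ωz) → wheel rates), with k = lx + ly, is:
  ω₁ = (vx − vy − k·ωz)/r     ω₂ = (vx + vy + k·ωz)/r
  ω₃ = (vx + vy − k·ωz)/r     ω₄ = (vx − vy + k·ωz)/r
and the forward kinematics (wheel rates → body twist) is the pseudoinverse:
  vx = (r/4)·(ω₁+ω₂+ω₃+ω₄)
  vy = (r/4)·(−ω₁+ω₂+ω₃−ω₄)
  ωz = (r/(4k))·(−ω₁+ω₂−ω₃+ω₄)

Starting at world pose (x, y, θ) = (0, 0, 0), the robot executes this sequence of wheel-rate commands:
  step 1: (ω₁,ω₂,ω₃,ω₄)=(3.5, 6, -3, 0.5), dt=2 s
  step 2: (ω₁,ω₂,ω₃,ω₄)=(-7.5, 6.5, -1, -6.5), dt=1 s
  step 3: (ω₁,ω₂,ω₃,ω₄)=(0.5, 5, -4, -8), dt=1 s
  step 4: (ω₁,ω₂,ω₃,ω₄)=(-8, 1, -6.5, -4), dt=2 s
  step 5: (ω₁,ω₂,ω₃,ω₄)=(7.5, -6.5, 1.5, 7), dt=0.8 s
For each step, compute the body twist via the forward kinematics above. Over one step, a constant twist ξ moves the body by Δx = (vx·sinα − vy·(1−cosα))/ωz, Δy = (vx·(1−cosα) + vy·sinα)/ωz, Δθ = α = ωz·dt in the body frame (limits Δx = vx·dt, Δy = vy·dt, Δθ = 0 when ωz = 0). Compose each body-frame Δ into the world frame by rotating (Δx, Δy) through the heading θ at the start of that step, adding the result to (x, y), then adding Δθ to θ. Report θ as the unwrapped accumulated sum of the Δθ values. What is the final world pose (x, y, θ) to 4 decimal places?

(-0.0902, -0.4125, 3.1000)

step 1: ξ=(vx,vy,ωz)=(0.1750, -0.0250, 0.5000), dt=2.0 → body Δ=(0.3175, 0.1188, 1.0000) → world pose (0.3175, 0.1188, 1.0000)
step 2: ξ=(vx,vy,ωz)=(-0.2125, 0.4875, 0.7083), dt=1.0 → body Δ=(-0.3607, 0.3756, 0.7083) → world pose (-0.1934, 0.0182, 1.7083)
step 3: ξ=(vx,vy,ωz)=(-0.1625, 0.2125, 0.0417), dt=1.0 → body Δ=(-0.1669, 0.2091, 0.0417) → world pose (-0.3776, -0.1758, 1.7500)
step 4: ξ=(vx,vy,ωz)=(-0.4375, 0.1625, 0.9583), dt=2.0 → body Δ=(-0.6565, -0.4518, 1.9167) → world pose (0.1839, -0.7413, 3.6667)
step 5: ξ=(vx,vy,ωz)=(0.2375, -0.4875, -0.7083), dt=0.8 → body Δ=(0.0724, -0.4219, -0.5667) → world pose (-0.0902, -0.4125, 3.1000)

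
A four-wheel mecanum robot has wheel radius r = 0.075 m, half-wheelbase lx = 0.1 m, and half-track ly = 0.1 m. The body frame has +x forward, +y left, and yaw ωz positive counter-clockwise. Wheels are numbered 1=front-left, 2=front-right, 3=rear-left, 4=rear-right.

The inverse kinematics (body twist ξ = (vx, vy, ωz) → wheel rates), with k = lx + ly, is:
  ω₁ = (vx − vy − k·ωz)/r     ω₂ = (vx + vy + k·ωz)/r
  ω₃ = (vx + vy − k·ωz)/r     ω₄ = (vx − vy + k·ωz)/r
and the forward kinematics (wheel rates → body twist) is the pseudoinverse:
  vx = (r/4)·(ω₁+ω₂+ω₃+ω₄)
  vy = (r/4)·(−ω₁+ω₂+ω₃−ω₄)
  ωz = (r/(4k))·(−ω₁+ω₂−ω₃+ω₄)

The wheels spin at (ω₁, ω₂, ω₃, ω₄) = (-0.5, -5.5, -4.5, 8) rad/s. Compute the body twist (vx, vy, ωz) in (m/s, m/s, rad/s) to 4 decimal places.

k = lx + ly = 0.1 + 0.1 = 0.2000
ω₁+ω₂+ω₃+ω₄ = -2.5000  →  vx = (0.075/4)·-2.5000 = -0.0469
−ω₁+ω₂+ω₃−ω₄ = -17.5000  →  vy = (0.075/4)·-17.5000 = -0.3281
−ω₁+ω₂−ω₃+ω₄ = 7.5000  →  ωz = (0.075/0.8000)·7.5000 = 0.7031

(-0.0469, -0.3281, 0.7031)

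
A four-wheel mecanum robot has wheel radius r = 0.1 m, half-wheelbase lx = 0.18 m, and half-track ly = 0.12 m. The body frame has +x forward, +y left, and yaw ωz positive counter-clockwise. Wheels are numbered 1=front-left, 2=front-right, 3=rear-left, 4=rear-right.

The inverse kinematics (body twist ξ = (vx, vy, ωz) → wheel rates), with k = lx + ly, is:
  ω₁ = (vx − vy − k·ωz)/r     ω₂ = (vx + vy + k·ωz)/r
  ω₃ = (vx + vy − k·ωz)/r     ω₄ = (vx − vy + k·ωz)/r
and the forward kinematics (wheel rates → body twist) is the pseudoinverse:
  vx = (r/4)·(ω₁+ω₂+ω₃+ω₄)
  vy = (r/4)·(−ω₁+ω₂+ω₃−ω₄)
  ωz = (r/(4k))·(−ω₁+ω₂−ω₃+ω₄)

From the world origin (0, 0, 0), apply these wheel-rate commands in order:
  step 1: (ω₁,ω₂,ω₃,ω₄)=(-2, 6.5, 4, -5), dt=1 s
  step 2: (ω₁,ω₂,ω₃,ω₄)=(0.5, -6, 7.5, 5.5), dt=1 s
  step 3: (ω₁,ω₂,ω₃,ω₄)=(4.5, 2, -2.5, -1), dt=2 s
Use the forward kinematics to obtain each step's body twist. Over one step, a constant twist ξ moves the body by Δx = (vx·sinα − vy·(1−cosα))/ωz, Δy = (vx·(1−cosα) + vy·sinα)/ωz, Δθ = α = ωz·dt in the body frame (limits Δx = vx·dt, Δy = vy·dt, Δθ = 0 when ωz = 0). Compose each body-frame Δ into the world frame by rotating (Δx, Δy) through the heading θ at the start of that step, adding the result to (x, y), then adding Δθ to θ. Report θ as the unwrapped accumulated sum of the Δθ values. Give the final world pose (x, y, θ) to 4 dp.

(0.1764, 0.0179, -0.9167)

step 1: ξ=(vx,vy,ωz)=(0.0875, 0.4375, -0.0417), dt=1.0 → body Δ=(0.0966, 0.4356, -0.0417) → world pose (0.0966, 0.4356, -0.0417)
step 2: ξ=(vx,vy,ωz)=(0.1875, -0.1125, -0.7083), dt=1.0 → body Δ=(0.1340, -0.1670, -0.7083) → world pose (0.2235, 0.2631, -0.7500)
step 3: ξ=(vx,vy,ωz)=(0.0750, -0.1000, -0.0833), dt=2.0 → body Δ=(0.1327, -0.2115, -0.1667) → world pose (0.1764, 0.0179, -0.9167)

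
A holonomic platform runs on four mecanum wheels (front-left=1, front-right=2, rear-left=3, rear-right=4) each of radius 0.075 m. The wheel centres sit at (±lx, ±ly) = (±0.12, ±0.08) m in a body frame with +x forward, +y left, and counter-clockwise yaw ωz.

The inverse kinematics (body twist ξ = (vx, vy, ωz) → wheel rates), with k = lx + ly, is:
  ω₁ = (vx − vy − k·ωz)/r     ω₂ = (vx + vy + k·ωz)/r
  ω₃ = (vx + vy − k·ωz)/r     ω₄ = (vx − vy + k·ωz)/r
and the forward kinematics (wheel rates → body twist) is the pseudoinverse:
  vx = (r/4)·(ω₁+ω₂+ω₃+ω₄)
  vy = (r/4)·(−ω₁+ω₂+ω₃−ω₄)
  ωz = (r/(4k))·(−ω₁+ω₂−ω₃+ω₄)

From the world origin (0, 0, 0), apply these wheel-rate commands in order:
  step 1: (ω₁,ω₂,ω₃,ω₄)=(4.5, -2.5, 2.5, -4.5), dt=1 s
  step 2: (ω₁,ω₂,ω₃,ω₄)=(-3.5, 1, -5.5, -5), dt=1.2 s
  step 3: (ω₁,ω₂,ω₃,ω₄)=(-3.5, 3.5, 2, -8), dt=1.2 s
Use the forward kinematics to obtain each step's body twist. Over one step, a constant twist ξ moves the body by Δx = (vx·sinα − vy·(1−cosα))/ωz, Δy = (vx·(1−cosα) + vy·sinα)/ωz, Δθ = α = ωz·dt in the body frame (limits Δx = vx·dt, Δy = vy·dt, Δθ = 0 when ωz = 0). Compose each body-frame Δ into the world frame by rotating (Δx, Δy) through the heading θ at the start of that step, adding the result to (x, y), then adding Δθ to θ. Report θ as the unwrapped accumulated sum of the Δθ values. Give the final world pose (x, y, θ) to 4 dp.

step 1: ξ=(vx,vy,ωz)=(0.0000, 0.0000, -1.3125), dt=1.0 → body Δ=(0.0000, 0.0000, -1.3125) → world pose (0.0000, 0.0000, -1.3125)
step 2: ξ=(vx,vy,ωz)=(-0.2437, 0.0750, 0.4687), dt=1.2 → body Δ=(-0.3020, 0.0052, 0.5625) → world pose (-0.0721, 0.2933, -0.7500)
step 3: ξ=(vx,vy,ωz)=(-0.1125, 0.3187, -0.2812), dt=1.2 → body Δ=(-0.0685, 0.3978, -0.3375) → world pose (0.1490, 0.6311, -1.0875)

(0.1490, 0.6311, -1.0875)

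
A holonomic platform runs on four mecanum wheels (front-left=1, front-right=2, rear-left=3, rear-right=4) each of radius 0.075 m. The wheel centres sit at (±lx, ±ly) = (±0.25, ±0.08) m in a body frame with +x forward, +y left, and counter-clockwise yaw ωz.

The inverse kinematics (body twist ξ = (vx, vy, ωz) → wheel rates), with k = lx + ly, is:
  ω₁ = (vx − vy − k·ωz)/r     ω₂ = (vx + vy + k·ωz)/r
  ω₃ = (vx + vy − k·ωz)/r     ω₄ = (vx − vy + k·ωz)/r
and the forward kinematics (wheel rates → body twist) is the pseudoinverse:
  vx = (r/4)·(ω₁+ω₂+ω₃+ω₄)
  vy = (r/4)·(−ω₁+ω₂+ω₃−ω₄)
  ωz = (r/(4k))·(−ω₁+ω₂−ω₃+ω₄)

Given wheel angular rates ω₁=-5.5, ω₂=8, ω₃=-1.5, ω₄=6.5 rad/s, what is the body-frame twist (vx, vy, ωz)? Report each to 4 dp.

k = lx + ly = 0.25 + 0.08 = 0.3300
ω₁+ω₂+ω₃+ω₄ = 7.5000  →  vx = (0.075/4)·7.5000 = 0.1406
−ω₁+ω₂+ω₃−ω₄ = 5.5000  →  vy = (0.075/4)·5.5000 = 0.1031
−ω₁+ω₂−ω₃+ω₄ = 21.5000  →  ωz = (0.075/1.3200)·21.5000 = 1.2216

(0.1406, 0.1031, 1.2216)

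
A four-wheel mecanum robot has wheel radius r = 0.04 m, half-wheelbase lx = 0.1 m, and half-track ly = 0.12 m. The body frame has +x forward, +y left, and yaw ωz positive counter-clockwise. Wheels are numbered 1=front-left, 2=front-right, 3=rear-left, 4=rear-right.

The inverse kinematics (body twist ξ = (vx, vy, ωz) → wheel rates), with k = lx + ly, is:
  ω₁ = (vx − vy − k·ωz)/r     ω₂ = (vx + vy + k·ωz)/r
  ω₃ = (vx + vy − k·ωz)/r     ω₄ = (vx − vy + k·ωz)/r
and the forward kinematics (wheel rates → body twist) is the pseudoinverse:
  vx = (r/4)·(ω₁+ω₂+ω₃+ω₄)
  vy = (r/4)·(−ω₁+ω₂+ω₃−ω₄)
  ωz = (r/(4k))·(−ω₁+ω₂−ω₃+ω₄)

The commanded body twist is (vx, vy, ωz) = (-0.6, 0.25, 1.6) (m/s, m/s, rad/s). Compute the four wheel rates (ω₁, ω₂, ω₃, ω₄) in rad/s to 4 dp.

k = lx + ly = 0.1 + 0.12 = 0.2200;  k·ωz = 0.2200·1.6 = 0.3520
ω₁ (FL) = (vx − vy − k·ωz)/r = -1.2020/0.04 = -30.0500
ω₂ (FR) = (vx + vy + k·ωz)/r = 0.0020/0.04 = 0.0500
ω₃ (RL) = (vx + vy − k·ωz)/r = -0.7020/0.04 = -17.5500
ω₄ (RR) = (vx − vy + k·ωz)/r = -0.4980/0.04 = -12.4500

(-30.0500, 0.0500, -17.5500, -12.4500)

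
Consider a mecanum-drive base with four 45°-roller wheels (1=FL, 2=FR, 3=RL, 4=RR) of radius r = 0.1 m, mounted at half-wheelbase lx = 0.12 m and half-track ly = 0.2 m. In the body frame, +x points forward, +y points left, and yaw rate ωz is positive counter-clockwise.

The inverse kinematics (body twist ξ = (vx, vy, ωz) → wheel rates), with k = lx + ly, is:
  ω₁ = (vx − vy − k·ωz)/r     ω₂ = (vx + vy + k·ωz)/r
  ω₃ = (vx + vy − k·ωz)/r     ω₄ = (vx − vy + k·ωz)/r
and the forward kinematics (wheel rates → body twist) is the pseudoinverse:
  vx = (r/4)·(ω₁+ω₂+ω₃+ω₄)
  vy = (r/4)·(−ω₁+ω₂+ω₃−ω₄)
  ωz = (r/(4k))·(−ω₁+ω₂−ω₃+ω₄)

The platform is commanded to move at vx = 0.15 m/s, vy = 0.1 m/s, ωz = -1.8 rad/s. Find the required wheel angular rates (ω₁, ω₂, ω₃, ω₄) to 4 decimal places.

k = lx + ly = 0.12 + 0.2 = 0.3200;  k·ωz = 0.3200·-1.8 = -0.5760
ω₁ (FL) = (vx − vy − k·ωz)/r = 0.6260/0.1 = 6.2600
ω₂ (FR) = (vx + vy + k·ωz)/r = -0.3260/0.1 = -3.2600
ω₃ (RL) = (vx + vy − k·ωz)/r = 0.8260/0.1 = 8.2600
ω₄ (RR) = (vx − vy + k·ωz)/r = -0.5260/0.1 = -5.2600

(6.2600, -3.2600, 8.2600, -5.2600)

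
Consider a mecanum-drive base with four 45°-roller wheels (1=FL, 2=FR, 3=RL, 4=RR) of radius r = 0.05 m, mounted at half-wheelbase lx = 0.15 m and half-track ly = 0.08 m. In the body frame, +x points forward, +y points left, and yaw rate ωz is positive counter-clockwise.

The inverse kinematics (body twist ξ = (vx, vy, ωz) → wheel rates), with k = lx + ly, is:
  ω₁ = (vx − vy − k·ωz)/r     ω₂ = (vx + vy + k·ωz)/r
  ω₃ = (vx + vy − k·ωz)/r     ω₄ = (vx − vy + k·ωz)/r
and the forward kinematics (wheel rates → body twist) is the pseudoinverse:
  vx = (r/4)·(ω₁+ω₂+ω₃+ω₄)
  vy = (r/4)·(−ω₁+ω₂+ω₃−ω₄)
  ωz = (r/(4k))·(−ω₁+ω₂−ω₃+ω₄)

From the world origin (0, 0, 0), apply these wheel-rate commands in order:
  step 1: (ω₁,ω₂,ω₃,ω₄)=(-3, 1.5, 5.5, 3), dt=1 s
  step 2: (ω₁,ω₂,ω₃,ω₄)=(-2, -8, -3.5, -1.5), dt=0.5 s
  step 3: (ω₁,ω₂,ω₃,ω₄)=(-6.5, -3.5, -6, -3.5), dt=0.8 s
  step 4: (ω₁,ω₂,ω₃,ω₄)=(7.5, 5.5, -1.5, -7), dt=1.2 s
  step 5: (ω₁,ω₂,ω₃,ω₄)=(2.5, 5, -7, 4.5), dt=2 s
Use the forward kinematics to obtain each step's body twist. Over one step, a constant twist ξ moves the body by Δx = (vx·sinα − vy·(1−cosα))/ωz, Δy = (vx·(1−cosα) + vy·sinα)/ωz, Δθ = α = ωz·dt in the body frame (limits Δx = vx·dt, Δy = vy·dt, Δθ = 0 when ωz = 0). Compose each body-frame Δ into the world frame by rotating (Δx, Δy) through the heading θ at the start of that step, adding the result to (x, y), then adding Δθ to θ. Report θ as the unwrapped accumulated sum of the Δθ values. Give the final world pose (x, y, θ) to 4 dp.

(0.0636, -0.0520, 1.2717)

step 1: ξ=(vx,vy,ωz)=(0.0875, 0.0875, 0.1087), dt=1.0 → body Δ=(0.0826, 0.0921, 0.1087) → world pose (0.0826, 0.0921, 0.1087)
step 2: ξ=(vx,vy,ωz)=(-0.1875, -0.1000, -0.2174), dt=0.5 → body Δ=(-0.0963, -0.0448, -0.1087) → world pose (-0.0083, 0.0371, 0.0000)
step 3: ξ=(vx,vy,ωz)=(-0.2438, 0.0062, 0.2989), dt=0.8 → body Δ=(-0.1937, -0.0183, 0.2391) → world pose (-0.2020, 0.0188, 0.2391)
step 4: ξ=(vx,vy,ωz)=(0.0562, 0.0438, -0.4076), dt=1.2 → body Δ=(0.0774, 0.0342, -0.4891) → world pose (-0.1349, 0.0704, -0.2500)
step 5: ξ=(vx,vy,ωz)=(0.0625, -0.1125, 0.7609), dt=2.0 → body Δ=(0.2227, -0.0696, 1.5217) → world pose (0.0636, -0.0520, 1.2717)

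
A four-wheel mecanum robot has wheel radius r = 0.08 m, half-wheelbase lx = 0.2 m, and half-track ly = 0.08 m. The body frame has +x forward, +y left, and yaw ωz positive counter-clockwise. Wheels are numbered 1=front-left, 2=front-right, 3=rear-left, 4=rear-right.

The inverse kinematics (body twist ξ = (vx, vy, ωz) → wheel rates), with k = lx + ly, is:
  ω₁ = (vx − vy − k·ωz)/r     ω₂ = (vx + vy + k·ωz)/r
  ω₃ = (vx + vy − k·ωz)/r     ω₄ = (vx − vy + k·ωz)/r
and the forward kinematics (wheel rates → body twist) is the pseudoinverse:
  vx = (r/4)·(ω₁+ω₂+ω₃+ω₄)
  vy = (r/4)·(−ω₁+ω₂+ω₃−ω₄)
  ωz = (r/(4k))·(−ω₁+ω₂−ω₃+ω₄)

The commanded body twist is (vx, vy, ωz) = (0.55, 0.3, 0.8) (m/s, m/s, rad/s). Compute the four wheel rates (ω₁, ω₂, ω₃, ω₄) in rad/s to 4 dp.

k = lx + ly = 0.2 + 0.08 = 0.2800;  k·ωz = 0.2800·0.8 = 0.2240
ω₁ (FL) = (vx − vy − k·ωz)/r = 0.0260/0.08 = 0.3250
ω₂ (FR) = (vx + vy + k·ωz)/r = 1.0740/0.08 = 13.4250
ω₃ (RL) = (vx + vy − k·ωz)/r = 0.6260/0.08 = 7.8250
ω₄ (RR) = (vx − vy + k·ωz)/r = 0.4740/0.08 = 5.9250

(0.3250, 13.4250, 7.8250, 5.9250)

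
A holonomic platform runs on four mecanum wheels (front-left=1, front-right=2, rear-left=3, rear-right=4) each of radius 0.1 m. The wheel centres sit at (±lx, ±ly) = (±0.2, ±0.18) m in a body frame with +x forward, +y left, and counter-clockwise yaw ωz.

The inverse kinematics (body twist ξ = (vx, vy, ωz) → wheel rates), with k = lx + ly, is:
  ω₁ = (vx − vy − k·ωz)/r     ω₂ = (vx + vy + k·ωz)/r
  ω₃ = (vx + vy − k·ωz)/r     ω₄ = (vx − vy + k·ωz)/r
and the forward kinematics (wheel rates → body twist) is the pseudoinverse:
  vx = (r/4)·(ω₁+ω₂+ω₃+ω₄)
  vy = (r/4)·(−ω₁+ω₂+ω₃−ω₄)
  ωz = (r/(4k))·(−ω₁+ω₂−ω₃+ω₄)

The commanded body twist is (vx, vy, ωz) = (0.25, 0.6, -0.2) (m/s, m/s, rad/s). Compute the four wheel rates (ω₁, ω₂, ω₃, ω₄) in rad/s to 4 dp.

k = lx + ly = 0.2 + 0.18 = 0.3800;  k·ωz = 0.3800·-0.2 = -0.0760
ω₁ (FL) = (vx − vy − k·ωz)/r = -0.2740/0.1 = -2.7400
ω₂ (FR) = (vx + vy + k·ωz)/r = 0.7740/0.1 = 7.7400
ω₃ (RL) = (vx + vy − k·ωz)/r = 0.9260/0.1 = 9.2600
ω₄ (RR) = (vx − vy + k·ωz)/r = -0.4260/0.1 = -4.2600

(-2.7400, 7.7400, 9.2600, -4.2600)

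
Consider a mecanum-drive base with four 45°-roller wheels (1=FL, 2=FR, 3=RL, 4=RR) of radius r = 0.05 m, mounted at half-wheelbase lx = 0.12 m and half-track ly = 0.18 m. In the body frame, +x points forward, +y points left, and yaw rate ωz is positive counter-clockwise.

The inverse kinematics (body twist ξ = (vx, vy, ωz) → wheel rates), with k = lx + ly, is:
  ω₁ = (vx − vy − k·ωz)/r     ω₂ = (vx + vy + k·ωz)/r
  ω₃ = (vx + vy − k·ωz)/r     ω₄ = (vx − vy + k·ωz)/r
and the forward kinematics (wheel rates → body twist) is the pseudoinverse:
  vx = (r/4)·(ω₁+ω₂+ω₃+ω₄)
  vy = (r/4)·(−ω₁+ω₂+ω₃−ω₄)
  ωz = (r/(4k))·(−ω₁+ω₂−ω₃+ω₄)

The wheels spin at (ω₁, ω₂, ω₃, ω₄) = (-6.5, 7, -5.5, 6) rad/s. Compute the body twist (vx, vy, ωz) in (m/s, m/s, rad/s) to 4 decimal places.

k = lx + ly = 0.12 + 0.18 = 0.3000
ω₁+ω₂+ω₃+ω₄ = 1.0000  →  vx = (0.05/4)·1.0000 = 0.0125
−ω₁+ω₂+ω₃−ω₄ = 2.0000  →  vy = (0.05/4)·2.0000 = 0.0250
−ω₁+ω₂−ω₃+ω₄ = 25.0000  →  ωz = (0.05/1.2000)·25.0000 = 1.0417

(0.0125, 0.0250, 1.0417)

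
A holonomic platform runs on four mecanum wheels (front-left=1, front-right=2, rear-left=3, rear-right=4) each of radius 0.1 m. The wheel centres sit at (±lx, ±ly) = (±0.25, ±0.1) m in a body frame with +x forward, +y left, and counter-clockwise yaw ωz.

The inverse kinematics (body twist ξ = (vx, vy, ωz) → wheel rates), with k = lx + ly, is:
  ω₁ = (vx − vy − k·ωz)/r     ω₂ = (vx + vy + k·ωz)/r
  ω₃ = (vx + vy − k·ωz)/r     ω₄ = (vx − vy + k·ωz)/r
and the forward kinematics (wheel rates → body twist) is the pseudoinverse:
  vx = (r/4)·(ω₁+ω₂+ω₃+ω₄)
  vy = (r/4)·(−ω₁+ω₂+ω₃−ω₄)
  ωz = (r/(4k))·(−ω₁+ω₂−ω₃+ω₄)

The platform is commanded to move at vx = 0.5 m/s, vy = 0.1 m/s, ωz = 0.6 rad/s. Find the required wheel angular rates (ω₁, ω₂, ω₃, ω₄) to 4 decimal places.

k = lx + ly = 0.25 + 0.1 = 0.3500;  k·ωz = 0.3500·0.6 = 0.2100
ω₁ (FL) = (vx − vy − k·ωz)/r = 0.1900/0.1 = 1.9000
ω₂ (FR) = (vx + vy + k·ωz)/r = 0.8100/0.1 = 8.1000
ω₃ (RL) = (vx + vy − k·ωz)/r = 0.3900/0.1 = 3.9000
ω₄ (RR) = (vx − vy + k·ωz)/r = 0.6100/0.1 = 6.1000

(1.9000, 8.1000, 3.9000, 6.1000)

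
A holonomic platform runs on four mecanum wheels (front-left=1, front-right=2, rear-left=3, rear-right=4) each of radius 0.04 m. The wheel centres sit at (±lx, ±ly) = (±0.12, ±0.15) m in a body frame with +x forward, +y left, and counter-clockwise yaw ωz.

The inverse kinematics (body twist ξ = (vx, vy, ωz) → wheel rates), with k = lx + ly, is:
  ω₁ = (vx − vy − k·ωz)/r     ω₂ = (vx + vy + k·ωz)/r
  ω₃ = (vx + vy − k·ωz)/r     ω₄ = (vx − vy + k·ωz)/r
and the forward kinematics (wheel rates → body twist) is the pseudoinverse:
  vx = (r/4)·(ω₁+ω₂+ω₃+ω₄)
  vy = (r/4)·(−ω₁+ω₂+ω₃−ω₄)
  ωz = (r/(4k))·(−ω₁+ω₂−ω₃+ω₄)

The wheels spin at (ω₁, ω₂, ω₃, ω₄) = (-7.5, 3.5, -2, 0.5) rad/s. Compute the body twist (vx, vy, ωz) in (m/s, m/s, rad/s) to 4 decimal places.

(-0.0550, 0.0850, 0.5000)

k = lx + ly = 0.12 + 0.15 = 0.2700
ω₁+ω₂+ω₃+ω₄ = -5.5000  →  vx = (0.04/4)·-5.5000 = -0.0550
−ω₁+ω₂+ω₃−ω₄ = 8.5000  →  vy = (0.04/4)·8.5000 = 0.0850
−ω₁+ω₂−ω₃+ω₄ = 13.5000  →  ωz = (0.04/1.0800)·13.5000 = 0.5000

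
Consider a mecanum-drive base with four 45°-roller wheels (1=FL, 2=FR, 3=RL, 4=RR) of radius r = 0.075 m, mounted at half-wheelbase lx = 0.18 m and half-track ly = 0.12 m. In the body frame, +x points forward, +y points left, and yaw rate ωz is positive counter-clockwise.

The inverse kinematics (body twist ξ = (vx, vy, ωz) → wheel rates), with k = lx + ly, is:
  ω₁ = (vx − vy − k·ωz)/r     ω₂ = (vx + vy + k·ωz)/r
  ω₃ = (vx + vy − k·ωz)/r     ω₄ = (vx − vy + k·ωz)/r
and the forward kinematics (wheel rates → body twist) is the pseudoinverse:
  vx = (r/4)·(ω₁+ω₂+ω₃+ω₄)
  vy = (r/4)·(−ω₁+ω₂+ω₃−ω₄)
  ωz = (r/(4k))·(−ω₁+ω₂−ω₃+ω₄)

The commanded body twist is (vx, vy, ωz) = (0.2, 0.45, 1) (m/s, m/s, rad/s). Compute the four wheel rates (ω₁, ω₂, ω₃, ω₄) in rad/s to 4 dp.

(-7.3333, 12.6667, 4.6667, 0.6667)

k = lx + ly = 0.18 + 0.12 = 0.3000;  k·ωz = 0.3000·1 = 0.3000
ω₁ (FL) = (vx − vy − k·ωz)/r = -0.5500/0.075 = -7.3333
ω₂ (FR) = (vx + vy + k·ωz)/r = 0.9500/0.075 = 12.6667
ω₃ (RL) = (vx + vy − k·ωz)/r = 0.3500/0.075 = 4.6667
ω₄ (RR) = (vx − vy + k·ωz)/r = 0.0500/0.075 = 0.6667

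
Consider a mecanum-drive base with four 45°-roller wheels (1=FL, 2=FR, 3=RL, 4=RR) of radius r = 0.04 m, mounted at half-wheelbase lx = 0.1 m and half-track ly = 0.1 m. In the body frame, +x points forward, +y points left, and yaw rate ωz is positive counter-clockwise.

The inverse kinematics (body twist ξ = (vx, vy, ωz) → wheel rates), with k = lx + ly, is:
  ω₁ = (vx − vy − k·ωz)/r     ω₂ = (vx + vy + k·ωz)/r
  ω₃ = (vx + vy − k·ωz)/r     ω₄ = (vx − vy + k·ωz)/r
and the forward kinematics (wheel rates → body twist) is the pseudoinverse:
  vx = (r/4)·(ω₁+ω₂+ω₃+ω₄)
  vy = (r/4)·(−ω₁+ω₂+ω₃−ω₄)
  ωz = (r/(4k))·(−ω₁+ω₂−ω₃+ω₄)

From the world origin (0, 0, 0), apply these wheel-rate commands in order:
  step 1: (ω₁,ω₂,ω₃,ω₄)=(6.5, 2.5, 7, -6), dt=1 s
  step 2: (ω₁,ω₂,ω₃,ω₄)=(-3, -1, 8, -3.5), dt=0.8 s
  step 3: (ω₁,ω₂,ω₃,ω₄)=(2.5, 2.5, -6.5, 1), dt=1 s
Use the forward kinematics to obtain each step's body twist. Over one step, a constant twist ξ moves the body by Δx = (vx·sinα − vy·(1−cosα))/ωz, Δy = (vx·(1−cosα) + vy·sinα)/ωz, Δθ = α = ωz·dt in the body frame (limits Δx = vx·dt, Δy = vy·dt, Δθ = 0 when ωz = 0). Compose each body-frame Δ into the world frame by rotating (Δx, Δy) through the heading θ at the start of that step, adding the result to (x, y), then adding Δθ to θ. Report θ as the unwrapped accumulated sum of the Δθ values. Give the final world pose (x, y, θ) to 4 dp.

(0.1521, 0.0572, -0.8550)

step 1: ξ=(vx,vy,ωz)=(0.1000, 0.0900, -0.8500), dt=1.0 → body Δ=(0.1244, 0.0395, -0.8500) → world pose (0.1244, 0.0395, -0.8500)
step 2: ξ=(vx,vy,ωz)=(0.0050, 0.1350, -0.4750), dt=0.8 → body Δ=(0.0242, 0.1047, -0.3800) → world pose (0.2190, 0.0905, -1.2300)
step 3: ξ=(vx,vy,ωz)=(-0.0050, -0.0750, 0.3750), dt=1.0 → body Δ=(0.0090, -0.0742, 0.3750) → world pose (0.1521, 0.0572, -0.8550)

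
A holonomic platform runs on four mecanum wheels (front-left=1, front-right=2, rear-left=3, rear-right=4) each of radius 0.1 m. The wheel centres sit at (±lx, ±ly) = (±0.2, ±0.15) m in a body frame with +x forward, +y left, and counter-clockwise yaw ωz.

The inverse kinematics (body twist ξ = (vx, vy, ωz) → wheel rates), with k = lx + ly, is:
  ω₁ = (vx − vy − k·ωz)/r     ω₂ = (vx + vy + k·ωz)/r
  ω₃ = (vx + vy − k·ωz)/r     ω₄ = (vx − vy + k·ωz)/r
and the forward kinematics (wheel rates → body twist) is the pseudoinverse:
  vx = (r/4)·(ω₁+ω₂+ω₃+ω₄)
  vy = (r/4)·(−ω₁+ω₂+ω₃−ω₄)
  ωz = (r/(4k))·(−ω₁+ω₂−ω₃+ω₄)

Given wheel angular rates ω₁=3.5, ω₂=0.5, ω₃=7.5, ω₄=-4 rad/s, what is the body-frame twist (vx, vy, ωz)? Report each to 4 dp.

(0.1875, 0.2125, -1.0357)

k = lx + ly = 0.2 + 0.15 = 0.3500
ω₁+ω₂+ω₃+ω₄ = 7.5000  →  vx = (0.1/4)·7.5000 = 0.1875
−ω₁+ω₂+ω₃−ω₄ = 8.5000  →  vy = (0.1/4)·8.5000 = 0.2125
−ω₁+ω₂−ω₃+ω₄ = -14.5000  →  ωz = (0.1/1.4000)·-14.5000 = -1.0357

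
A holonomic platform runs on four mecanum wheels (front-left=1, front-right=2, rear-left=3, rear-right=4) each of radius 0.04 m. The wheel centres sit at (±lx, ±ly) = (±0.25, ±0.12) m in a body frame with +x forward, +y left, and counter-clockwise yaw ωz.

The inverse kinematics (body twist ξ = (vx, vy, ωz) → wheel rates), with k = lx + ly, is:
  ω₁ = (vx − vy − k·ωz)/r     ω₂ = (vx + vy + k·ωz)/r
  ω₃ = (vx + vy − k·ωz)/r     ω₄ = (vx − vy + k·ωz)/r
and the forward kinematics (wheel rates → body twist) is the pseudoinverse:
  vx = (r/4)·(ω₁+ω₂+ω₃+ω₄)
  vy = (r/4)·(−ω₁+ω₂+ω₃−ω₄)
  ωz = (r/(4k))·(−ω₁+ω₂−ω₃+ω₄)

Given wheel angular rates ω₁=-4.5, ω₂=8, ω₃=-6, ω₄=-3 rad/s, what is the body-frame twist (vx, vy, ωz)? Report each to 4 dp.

(-0.0550, 0.0950, 0.4189)

k = lx + ly = 0.25 + 0.12 = 0.3700
ω₁+ω₂+ω₃+ω₄ = -5.5000  →  vx = (0.04/4)·-5.5000 = -0.0550
−ω₁+ω₂+ω₃−ω₄ = 9.5000  →  vy = (0.04/4)·9.5000 = 0.0950
−ω₁+ω₂−ω₃+ω₄ = 15.5000  →  ωz = (0.04/1.4800)·15.5000 = 0.4189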